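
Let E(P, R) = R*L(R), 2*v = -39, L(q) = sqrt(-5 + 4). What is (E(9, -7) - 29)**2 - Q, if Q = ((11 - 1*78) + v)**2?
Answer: -26761/4 + 406*I ≈ -6690.3 + 406.0*I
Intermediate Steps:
L(q) = I (L(q) = sqrt(-1) = I)
v = -39/2 (v = (1/2)*(-39) = -39/2 ≈ -19.500)
E(P, R) = I*R (E(P, R) = R*I = I*R)
Q = 29929/4 (Q = ((11 - 1*78) - 39/2)**2 = ((11 - 78) - 39/2)**2 = (-67 - 39/2)**2 = (-173/2)**2 = 29929/4 ≈ 7482.3)
(E(9, -7) - 29)**2 - Q = (I*(-7) - 29)**2 - 1*29929/4 = (-7*I - 29)**2 - 29929/4 = (-29 - 7*I)**2 - 29929/4 = -29929/4 + (-29 - 7*I)**2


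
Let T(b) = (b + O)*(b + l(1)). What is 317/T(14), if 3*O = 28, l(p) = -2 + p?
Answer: 951/910 ≈ 1.0451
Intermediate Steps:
O = 28/3 (O = (1/3)*28 = 28/3 ≈ 9.3333)
T(b) = (-1 + b)*(28/3 + b) (T(b) = (b + 28/3)*(b + (-2 + 1)) = (28/3 + b)*(b - 1) = (28/3 + b)*(-1 + b) = (-1 + b)*(28/3 + b))
317/T(14) = 317/(-28/3 + 14**2 + (25/3)*14) = 317/(-28/3 + 196 + 350/3) = 317/(910/3) = 317*(3/910) = 951/910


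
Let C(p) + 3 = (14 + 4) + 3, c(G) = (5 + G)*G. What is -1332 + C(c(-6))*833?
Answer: 13662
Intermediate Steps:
c(G) = G*(5 + G)
C(p) = 18 (C(p) = -3 + ((14 + 4) + 3) = -3 + (18 + 3) = -3 + 21 = 18)
-1332 + C(c(-6))*833 = -1332 + 18*833 = -1332 + 14994 = 13662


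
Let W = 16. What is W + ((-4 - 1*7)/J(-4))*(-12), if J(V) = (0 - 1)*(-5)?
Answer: 212/5 ≈ 42.400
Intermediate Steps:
J(V) = 5 (J(V) = -1*(-5) = 5)
W + ((-4 - 1*7)/J(-4))*(-12) = 16 + ((-4 - 1*7)/5)*(-12) = 16 + ((-4 - 7)*(⅕))*(-12) = 16 - 11*⅕*(-12) = 16 - 11/5*(-12) = 16 + 132/5 = 212/5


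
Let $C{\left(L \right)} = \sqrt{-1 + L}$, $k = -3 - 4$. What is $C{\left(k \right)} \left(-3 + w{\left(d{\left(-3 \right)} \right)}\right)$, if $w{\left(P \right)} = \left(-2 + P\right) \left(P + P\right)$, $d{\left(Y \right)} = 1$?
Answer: $- 10 i \sqrt{2} \approx - 14.142 i$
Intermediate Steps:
$k = -7$
$w{\left(P \right)} = 2 P \left(-2 + P\right)$ ($w{\left(P \right)} = \left(-2 + P\right) 2 P = 2 P \left(-2 + P\right)$)
$C{\left(k \right)} \left(-3 + w{\left(d{\left(-3 \right)} \right)}\right) = \sqrt{-1 - 7} \left(-3 + 2 \cdot 1 \left(-2 + 1\right)\right) = \sqrt{-8} \left(-3 + 2 \cdot 1 \left(-1\right)\right) = 2 i \sqrt{2} \left(-3 - 2\right) = 2 i \sqrt{2} \left(-5\right) = - 10 i \sqrt{2}$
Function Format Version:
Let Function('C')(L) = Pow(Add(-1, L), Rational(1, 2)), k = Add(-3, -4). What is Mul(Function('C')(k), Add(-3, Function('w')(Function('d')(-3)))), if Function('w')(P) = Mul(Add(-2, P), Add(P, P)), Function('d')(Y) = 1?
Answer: Mul(-10, I, Pow(2, Rational(1, 2))) ≈ Mul(-14.142, I)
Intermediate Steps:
k = -7
Function('w')(P) = Mul(2, P, Add(-2, P)) (Function('w')(P) = Mul(Add(-2, P), Mul(2, P)) = Mul(2, P, Add(-2, P)))
Mul(Function('C')(k), Add(-3, Function('w')(Function('d')(-3)))) = Mul(Pow(Add(-1, -7), Rational(1, 2)), Add(-3, Mul(2, 1, Add(-2, 1)))) = Mul(Pow(-8, Rational(1, 2)), Add(-3, Mul(2, 1, -1))) = Mul(Mul(2, I, Pow(2, Rational(1, 2))), Add(-3, -2)) = Mul(Mul(2, I, Pow(2, Rational(1, 2))), -5) = Mul(-10, I, Pow(2, Rational(1, 2)))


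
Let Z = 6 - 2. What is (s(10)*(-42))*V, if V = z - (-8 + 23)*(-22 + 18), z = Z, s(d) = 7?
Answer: -18816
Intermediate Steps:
Z = 4
z = 4
V = 64 (V = 4 - (-8 + 23)*(-22 + 18) = 4 - 15*(-4) = 4 - 1*(-60) = 4 + 60 = 64)
(s(10)*(-42))*V = (7*(-42))*64 = -294*64 = -18816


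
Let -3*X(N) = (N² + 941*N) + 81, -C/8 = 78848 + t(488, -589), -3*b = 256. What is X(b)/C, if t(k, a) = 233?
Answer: -656423/17081496 ≈ -0.038429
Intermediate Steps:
b = -256/3 (b = -⅓*256 = -256/3 ≈ -85.333)
C = -632648 (C = -8*(78848 + 233) = -8*79081 = -632648)
X(N) = -27 - 941*N/3 - N²/3 (X(N) = -((N² + 941*N) + 81)/3 = -(81 + N² + 941*N)/3 = -27 - 941*N/3 - N²/3)
X(b)/C = (-27 - 941/3*(-256/3) - (-256/3)²/3)/(-632648) = (-27 + 240896/9 - ⅓*65536/9)*(-1/632648) = (-27 + 240896/9 - 65536/27)*(-1/632648) = (656423/27)*(-1/632648) = -656423/17081496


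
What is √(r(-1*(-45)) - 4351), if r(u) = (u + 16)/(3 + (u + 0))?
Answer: I*√626361/12 ≈ 65.953*I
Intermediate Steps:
r(u) = (16 + u)/(3 + u)
√(r(-1*(-45)) - 4351) = √((16 - 1*(-45))/(3 - 1*(-45)) - 4351) = √((16 + 45)/(3 + 45) - 4351) = √(61/48 - 4351) = √(-208787/48) = I*√626361/12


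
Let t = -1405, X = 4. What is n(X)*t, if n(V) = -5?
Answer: 7025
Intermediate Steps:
n(X)*t = -5*(-1405) = 7025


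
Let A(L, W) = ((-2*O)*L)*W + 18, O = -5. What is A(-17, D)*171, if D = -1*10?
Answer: 293778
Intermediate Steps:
D = -10
A(L, W) = 18 + 10*L*W (A(L, W) = ((-2*(-5))*L)*W + 18 = (10*L)*W + 18 = 10*L*W + 18 = 18 + 10*L*W)
A(-17, D)*171 = (18 + 10*(-17)*(-10))*171 = (18 + 1700)*171 = 1718*171 = 293778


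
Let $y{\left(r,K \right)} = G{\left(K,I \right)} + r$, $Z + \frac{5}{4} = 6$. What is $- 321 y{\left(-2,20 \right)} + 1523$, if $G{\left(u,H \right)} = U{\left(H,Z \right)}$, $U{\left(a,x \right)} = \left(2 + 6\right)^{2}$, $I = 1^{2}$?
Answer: $-18379$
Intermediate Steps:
$Z = \frac{19}{4}$ ($Z = - \frac{5}{4} + 6 = \frac{19}{4} \approx 4.75$)
$I = 1$
$U{\left(a,x \right)} = 64$ ($U{\left(a,x \right)} = 8^{2} = 64$)
$G{\left(u,H \right)} = 64$
$y{\left(r,K \right)} = 64 + r$
$- 321 y{\left(-2,20 \right)} + 1523 = - 321 \left(64 - 2\right) + 1523 = \left(-321\right) 62 + 1523 = -19902 + 1523 = -18379$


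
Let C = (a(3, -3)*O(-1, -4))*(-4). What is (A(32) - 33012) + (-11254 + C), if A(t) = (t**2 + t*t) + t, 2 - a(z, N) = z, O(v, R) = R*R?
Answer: -42122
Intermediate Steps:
O(v, R) = R**2
a(z, N) = 2 - z
C = 64 (C = ((2 - 1*3)*(-4)**2)*(-4) = ((2 - 3)*16)*(-4) = -1*16*(-4) = -16*(-4) = 64)
A(t) = t + 2*t**2 (A(t) = (t**2 + t**2) + t = 2*t**2 + t = t + 2*t**2)
(A(32) - 33012) + (-11254 + C) = (32*(1 + 2*32) - 33012) + (-11254 + 64) = (32*(1 + 64) - 33012) - 11190 = (32*65 - 33012) - 11190 = (2080 - 33012) - 11190 = -30932 - 11190 = -42122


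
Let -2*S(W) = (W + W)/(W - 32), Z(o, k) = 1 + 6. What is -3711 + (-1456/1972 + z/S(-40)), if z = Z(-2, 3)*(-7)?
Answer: -8932022/2465 ≈ -3623.5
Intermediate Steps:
Z(o, k) = 7
z = -49 (z = 7*(-7) = -49)
S(W) = -W/(-32 + W) (S(W) = -(W + W)/(2*(W - 32)) = -2*W/(2*(-32 + W)) = -W/(-32 + W))
-3711 + (-1456/1972 + z/S(-40)) = -3711 + (-1456/1972 - 49/((-1*(-40)/(-32 - 40)))) = -3711 + (-1456*1/1972 - 49/((-1*(-40)/(-72)))) = -3711 + (-364/493 - 49/((-1*(-40)*(-1/72)))) = -3711 + (-364/493 - 49/(-5/9)) = -3711 + (-364/493 - 49*(-9/5)) = -3711 + (-364/493 + 441/5) = -3711 + 215593/2465 = -8932022/2465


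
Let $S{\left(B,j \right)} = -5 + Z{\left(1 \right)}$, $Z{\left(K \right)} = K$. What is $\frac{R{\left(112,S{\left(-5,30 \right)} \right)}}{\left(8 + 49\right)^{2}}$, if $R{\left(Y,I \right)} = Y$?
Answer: $\frac{112}{3249} \approx 0.034472$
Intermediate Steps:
$S{\left(B,j \right)} = -4$ ($S{\left(B,j \right)} = -5 + 1 = -4$)
$\frac{R{\left(112,S{\left(-5,30 \right)} \right)}}{\left(8 + 49\right)^{2}} = \frac{112}{\left(8 + 49\right)^{2}} = \frac{112}{57^{2}} = \frac{112}{3249}$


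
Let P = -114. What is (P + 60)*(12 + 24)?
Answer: -1944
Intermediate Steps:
(P + 60)*(12 + 24) = (-114 + 60)*(12 + 24) = -54*36 = -1944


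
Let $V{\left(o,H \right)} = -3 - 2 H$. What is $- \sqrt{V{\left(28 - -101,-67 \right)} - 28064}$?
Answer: $- i \sqrt{27933} \approx - 167.13 i$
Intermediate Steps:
$- \sqrt{V{\left(28 - -101,-67 \right)} - 28064} = - \sqrt{\left(-3 - -134\right) - 28064} = - \sqrt{\left(-3 + 134\right) - 28064} = - \sqrt{131 - 28064} = - \sqrt{-27933} = - i \sqrt{27933}$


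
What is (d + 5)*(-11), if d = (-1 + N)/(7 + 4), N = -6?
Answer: -48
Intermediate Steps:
d = -7/11 (d = (-1 - 6)/(7 + 4) = -7/11 ≈ -0.63636)
(d + 5)*(-11) = (-7/11 + 5)*(-11) = (48/11)*(-11) = -48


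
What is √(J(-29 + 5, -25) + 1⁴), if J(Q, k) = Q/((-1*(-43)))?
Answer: √817/43 ≈ 0.66473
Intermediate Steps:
J(Q, k) = Q/43
√(J(-29 + 5, -25) + 1⁴) = √((-29 + 5)/43 + 1⁴) = √((1/43)*(-24) + 1) = √(-24/43 + 1) = √(19/43) = √817/43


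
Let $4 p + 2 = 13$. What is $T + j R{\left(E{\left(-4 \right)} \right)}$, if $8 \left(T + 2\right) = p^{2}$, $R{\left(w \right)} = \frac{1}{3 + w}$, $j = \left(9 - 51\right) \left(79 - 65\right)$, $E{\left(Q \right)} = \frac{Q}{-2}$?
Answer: $- \frac{75939}{640} \approx -118.65$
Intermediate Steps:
$p = \frac{11}{4}$ ($p = - \frac{1}{2} + \frac{1}{4} \cdot 13 = - \frac{1}{2} + \frac{13}{4} = \frac{11}{4} \approx 2.75$)
$E{\left(Q \right)} = - \frac{Q}{2}$ ($E{\left(Q \right)} = Q \left(- \frac{1}{2}\right) = - \frac{Q}{2}$)
$j = -588$ ($j = \left(-42\right) 14 = -588$)
$T = - \frac{135}{128}$ ($T = -2 + \frac{\left(\frac{11}{4}\right)^{2}}{8} = -2 + \frac{1}{8} \cdot \frac{121}{16} = -2 + \frac{121}{128} = - \frac{135}{128} \approx -1.0547$)
$T + j R{\left(E{\left(-4 \right)} \right)} = - \frac{135}{128} - \frac{588}{3 - -2} = - \frac{135}{128} - \frac{588}{3 + 2} = - \frac{135}{128} - \frac{588}{5} = - \frac{75939}{640}$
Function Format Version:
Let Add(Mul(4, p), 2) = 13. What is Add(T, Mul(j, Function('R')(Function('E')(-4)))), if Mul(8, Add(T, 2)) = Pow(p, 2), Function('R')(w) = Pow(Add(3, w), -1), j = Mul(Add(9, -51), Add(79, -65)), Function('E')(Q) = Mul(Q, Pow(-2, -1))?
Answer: Rational(-75939, 640) ≈ -118.65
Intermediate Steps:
p = Rational(11, 4) (p = Add(Rational(-1, 2), Mul(Rational(1, 4), 13)) = Add(Rational(-1, 2), Rational(13, 4)) = Rational(11, 4) ≈ 2.7500)
Function('E')(Q) = Mul(Rational(-1, 2), Q) (Function('E')(Q) = Mul(Q, Rational(-1, 2)) = Mul(Rational(-1, 2), Q))
j = -588 (j = Mul(-42, 14) = -588)
T = Rational(-135, 128) (T = Add(-2, Mul(Rational(1, 8), Pow(Rational(11, 4), 2))) = Add(-2, Mul(Rational(1, 8), Rational(121, 16))) = Add(-2, Rational(121, 128)) = Rational(-135, 128) ≈ -1.0547)
Add(T, Mul(j, Function('R')(Function('E')(-4)))) = Add(Rational(-135, 128), Mul(-588, Pow(Add(3, Mul(Rational(-1, 2), -4)), -1))) = Add(Rational(-135, 128), Mul(-588, Pow(Add(3, 2), -1))) = Add(Rational(-135, 128), Mul(-588, Pow(5, -1))) = Add(Rational(-135, 128), Mul(-588, Rational(1, 5))) = Add(Rational(-135, 128), Rational(-588, 5)) = Rational(-75939, 640)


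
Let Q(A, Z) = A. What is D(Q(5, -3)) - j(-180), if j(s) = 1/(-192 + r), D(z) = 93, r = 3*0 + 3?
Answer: 17578/189 ≈ 93.005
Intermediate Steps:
r = 3 (r = 0 + 3 = 3)
j(s) = -1/189 (j(s) = 1/(-192 + 3) = 1/(-189) = -1/189)
D(Q(5, -3)) - j(-180) = 93 - 1*(-1/189) = 93 + 1/189 = 17578/189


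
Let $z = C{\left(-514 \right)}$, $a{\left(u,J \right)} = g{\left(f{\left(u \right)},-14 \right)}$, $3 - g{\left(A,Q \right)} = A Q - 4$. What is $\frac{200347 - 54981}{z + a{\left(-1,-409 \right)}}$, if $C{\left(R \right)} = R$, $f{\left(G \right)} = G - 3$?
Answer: $- \frac{145366}{563} \approx -258.2$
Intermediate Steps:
$f{\left(G \right)} = -3 + G$
$g{\left(A,Q \right)} = 7 - A Q$ ($g{\left(A,Q \right)} = 3 - \left(A Q - 4\right) = 3 - \left(-4 + A Q\right) = 7 - A Q$)
$a{\left(u,J \right)} = -35 + 14 u$ ($a{\left(u,J \right)} = 7 - \left(-3 + u\right) \left(-14\right) = 7 + \left(-42 + 14 u\right) = -35 + 14 u$)
$z = -514$
$\frac{200347 - 54981}{z + a{\left(-1,-409 \right)}} = \frac{200347 - 54981}{-514 + \left(-35 + 14 \left(-1\right)\right)} = \frac{145366}{-514 - 49} = \frac{145366}{-563} = 145366 \left(- \frac{1}{563}\right) = - \frac{145366}{563}$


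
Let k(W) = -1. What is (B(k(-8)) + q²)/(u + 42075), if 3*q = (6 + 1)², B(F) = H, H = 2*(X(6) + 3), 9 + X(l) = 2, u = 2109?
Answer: 2329/397656 ≈ 0.0058568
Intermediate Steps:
X(l) = -7 (X(l) = -9 + 2 = -7)
H = -8 (H = 2*(-7 + 3) = 2*(-4) = -8)
B(F) = -8
q = 49/3 (q = (6 + 1)²/3 = (⅓)*7² = (⅓)*49 = 49/3 ≈ 16.333)
(B(k(-8)) + q²)/(u + 42075) = (-8 + (49/3)²)/(2109 + 42075) = (-8 + 2401/9)/44184 = (2329/9)*(1/44184) = 2329/397656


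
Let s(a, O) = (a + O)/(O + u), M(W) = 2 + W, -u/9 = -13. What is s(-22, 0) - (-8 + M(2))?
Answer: 446/117 ≈ 3.8120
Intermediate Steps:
u = 117 (u = -9*(-13) = 117)
s(a, O) = (O + a)/(117 + O) (s(a, O) = (a + O)/(O + 117) = (O + a)/(117 + O))
s(-22, 0) - (-8 + M(2)) = (0 - 22)/(117 + 0) - (-8 + (2 + 2)) = -22/117 - (-8 + 4) = (1/117)*(-22) - 1*(-4) = -22/117 + 4 = 446/117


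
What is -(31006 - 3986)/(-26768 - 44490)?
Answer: 13510/35629 ≈ 0.37919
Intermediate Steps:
-(31006 - 3986)/(-26768 - 44490) = -27020/(-71258) = -27020*(-1)/71258 = -1*(-13510/35629) = 13510/35629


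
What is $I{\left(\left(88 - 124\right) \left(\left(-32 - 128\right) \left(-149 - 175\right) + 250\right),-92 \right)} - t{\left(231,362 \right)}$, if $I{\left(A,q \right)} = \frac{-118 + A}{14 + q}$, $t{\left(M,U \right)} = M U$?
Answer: $- \frac{2323579}{39} \approx -59579.0$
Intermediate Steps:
$I{\left(A,q \right)} = \frac{-118 + A}{14 + q}$
$I{\left(\left(88 - 124\right) \left(\left(-32 - 128\right) \left(-149 - 175\right) + 250\right),-92 \right)} - t{\left(231,362 \right)} = \frac{-118 + \left(88 - 124\right) \left(\left(-32 - 128\right) \left(-149 - 175\right) + 250\right)}{14 - 92} - 231 \cdot 362 = \frac{-118 - 36 \left(\left(-160\right) \left(-324\right) + 250\right)}{-78} - 83622 = - \frac{-118 - 36 \left(51840 + 250\right)}{78} - 83622 = - \frac{-118 - 1875240}{78} - 83622 = \left(- \frac{1}{78}\right) \left(-1875358\right) - 83622 = \frac{937679}{39} - 83622 = - \frac{2323579}{39}$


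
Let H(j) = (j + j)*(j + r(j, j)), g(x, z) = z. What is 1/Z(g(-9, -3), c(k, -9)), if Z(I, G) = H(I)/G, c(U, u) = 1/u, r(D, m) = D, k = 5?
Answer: -1/324 ≈ -0.0030864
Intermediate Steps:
H(j) = 4*j² (H(j) = (j + j)*(j + j) = (2*j)*(2*j) = 4*j²)
Z(I, G) = 4*I²/G (Z(I, G) = (4*I²)/G = 4*I²/G)
1/Z(g(-9, -3), c(k, -9)) = 1/(4*(-3)²/1/(-9)) = 1/(4*9/(-⅑)) = 1/(4*(-9)*9) = 1/(-324) = -1/324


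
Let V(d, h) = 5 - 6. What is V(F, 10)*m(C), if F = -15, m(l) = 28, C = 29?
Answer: -28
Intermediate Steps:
V(d, h) = -1
V(F, 10)*m(C) = -1*28 = -28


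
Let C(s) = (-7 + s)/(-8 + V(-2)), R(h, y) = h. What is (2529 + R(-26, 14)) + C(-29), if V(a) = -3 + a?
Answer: 32575/13 ≈ 2505.8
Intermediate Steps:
C(s) = 7/13 - s/13 (C(s) = (-7 + s)/(-8 + (-3 - 2)) = (-7 + s)/(-8 - 5) = (-7 + s)/(-13) = (-7 + s)*(-1/13) = 7/13 - s/13)
(2529 + R(-26, 14)) + C(-29) = (2529 - 26) + (7/13 - 1/13*(-29)) = 2503 + (7/13 + 29/13) = 2503 + 36/13 = 32575/13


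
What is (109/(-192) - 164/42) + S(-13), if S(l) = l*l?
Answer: 221125/1344 ≈ 164.53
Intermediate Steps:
S(l) = l²
(109/(-192) - 164/42) + S(-13) = (109/(-192) - 164/42) + (-13)² = (109*(-1/192) - 164*1/42) + 169 = (-109/192 - 82/21) + 169 = -6011/1344 + 169 = 221125/1344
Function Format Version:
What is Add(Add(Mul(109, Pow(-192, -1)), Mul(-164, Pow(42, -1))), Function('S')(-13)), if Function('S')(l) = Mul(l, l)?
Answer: Rational(221125, 1344) ≈ 164.53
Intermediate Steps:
Function('S')(l) = Pow(l, 2)
Add(Add(Mul(109, Pow(-192, -1)), Mul(-164, Pow(42, -1))), Function('S')(-13)) = Add(Add(Mul(109, Pow(-192, -1)), Mul(-164, Pow(42, -1))), Pow(-13, 2)) = Add(Add(Mul(109, Rational(-1, 192)), Mul(-164, Rational(1, 42))), 169) = Add(Add(Rational(-109, 192), Rational(-82, 21)), 169) = Add(Rational(-6011, 1344), 169) = Rational(221125, 1344)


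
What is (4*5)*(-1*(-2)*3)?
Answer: 120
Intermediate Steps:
(4*5)*(-1*(-2)*3) = 20*(2*3) = 20*6 = 120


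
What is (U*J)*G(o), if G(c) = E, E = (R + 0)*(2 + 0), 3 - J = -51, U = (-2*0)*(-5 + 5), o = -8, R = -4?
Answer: 0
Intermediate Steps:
U = 0 (U = 0*0 = 0)
J = 54 (J = 3 - 1*(-51) = 3 + 51 = 54)
E = -8 (E = (-4 + 0)*(2 + 0) = -4*2 = -8)
G(c) = -8
(U*J)*G(o) = (0*54)*(-8) = 0*(-8) = 0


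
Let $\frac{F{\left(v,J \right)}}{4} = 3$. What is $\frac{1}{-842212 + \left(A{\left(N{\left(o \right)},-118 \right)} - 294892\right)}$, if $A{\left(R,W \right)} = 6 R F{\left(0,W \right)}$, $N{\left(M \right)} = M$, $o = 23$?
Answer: $- \frac{1}{1135448} \approx -8.8071 \cdot 10^{-7}$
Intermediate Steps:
$F{\left(v,J \right)} = 12$ ($F{\left(v,J \right)} = 4 \cdot 3 = 12$)
$A{\left(R,W \right)} = 72 R$ ($A{\left(R,W \right)} = 6 R 12 = 72 R$)
$\frac{1}{-842212 + \left(A{\left(N{\left(o \right)},-118 \right)} - 294892\right)} = \frac{1}{-842212 + \left(72 \cdot 23 - 294892\right)} = \frac{1}{-842212 + \left(1656 - 294892\right)} = \frac{1}{-842212 - 293236} = \frac{1}{-1135448} = - \frac{1}{1135448}$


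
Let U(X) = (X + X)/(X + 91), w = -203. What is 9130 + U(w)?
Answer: 73069/8 ≈ 9133.6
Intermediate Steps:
U(X) = 2*X/(91 + X) (U(X) = (2*X)/(91 + X) = 2*X/(91 + X))
9130 + U(w) = 9130 + 2*(-203)/(91 - 203) = 9130 + 2*(-203)/(-112) = 9130 + 2*(-203)*(-1/112) = 9130 + 29/8 = 73069/8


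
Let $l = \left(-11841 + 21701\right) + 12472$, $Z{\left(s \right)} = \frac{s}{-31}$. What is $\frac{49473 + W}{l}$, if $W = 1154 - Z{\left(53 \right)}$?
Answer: $\frac{784745}{346146} \approx 2.2671$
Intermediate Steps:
$Z{\left(s \right)} = - \frac{s}{31}$ ($Z{\left(s \right)} = s \left(- \frac{1}{31}\right) = - \frac{s}{31}$)
$l = 22332$ ($l = 9860 + 12472 = 22332$)
$W = \frac{35827}{31}$ ($W = 1154 - \left(- \frac{1}{31}\right) 53 = 1154 - - \frac{53}{31} = 1154 + \frac{53}{31} = \frac{35827}{31} \approx 1155.7$)
$\frac{49473 + W}{l} = \frac{49473 + \frac{35827}{31}}{22332} = \frac{1569490}{31} \cdot \frac{1}{22332} = \frac{784745}{346146}$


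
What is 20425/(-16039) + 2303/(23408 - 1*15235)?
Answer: -3023156/3048529 ≈ -0.99168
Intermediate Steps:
20425/(-16039) + 2303/(23408 - 1*15235) = 20425*(-1/16039) + 2303/(23408 - 15235) = -475/373 + 2303/8173 = -3023156/3048529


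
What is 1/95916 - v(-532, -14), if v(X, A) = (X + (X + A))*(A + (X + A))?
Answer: -57902570879/95916 ≈ -6.0368e+5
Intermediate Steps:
v(X, A) = (A + 2*X)*(X + 2*A) (v(X, A) = (X + (A + X))*(A + (A + X)) = (A + 2*X)*(X + 2*A))
1/95916 - v(-532, -14) = 1/95916 - (2*(-14)**2 + 2*(-532)**2 + 5*(-14)*(-532)) = 1/95916 - (2*196 + 2*283024 + 37240) = 1/95916 - (392 + 566048 + 37240) = 1/95916 - 1*603680 = 1/95916 - 603680 = -57902570879/95916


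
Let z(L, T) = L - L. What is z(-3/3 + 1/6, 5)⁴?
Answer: 0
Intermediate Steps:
z(L, T) = 0
z(-3/3 + 1/6, 5)⁴ = 0⁴ = 0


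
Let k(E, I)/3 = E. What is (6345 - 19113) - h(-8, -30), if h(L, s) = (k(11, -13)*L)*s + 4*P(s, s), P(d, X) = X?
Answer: -20568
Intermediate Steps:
k(E, I) = 3*E
h(L, s) = 4*s + 33*L*s (h(L, s) = ((3*11)*L)*s + 4*s = (33*L)*s + 4*s = 33*L*s + 4*s = 4*s + 33*L*s)
(6345 - 19113) - h(-8, -30) = (6345 - 19113) - (-30)*(4 + 33*(-8)) = -12768 - (-30)*(4 - 264) = -12768 - (-30)*(-260) = -12768 - 1*7800 = -12768 - 7800 = -20568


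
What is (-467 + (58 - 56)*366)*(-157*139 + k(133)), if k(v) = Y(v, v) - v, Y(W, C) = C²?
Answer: -1130755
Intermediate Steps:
k(v) = v² - v
(-467 + (58 - 56)*366)*(-157*139 + k(133)) = (-467 + (58 - 56)*366)*(-157*139 + 133*(-1 + 133)) = (-467 + 2*366)*(-21823 + 133*132) = (-467 + 732)*(-21823 + 17556) = 265*(-4267) = -1130755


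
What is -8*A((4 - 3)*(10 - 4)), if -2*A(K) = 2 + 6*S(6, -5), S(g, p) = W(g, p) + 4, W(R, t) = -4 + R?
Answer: 152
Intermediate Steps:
S(g, p) = g (S(g, p) = (-4 + g) + 4 = g)
A(K) = -19 (A(K) = -(2 + 6*6)/2 = -(2 + 36)/2 = -½*38 = -19)
-8*A((4 - 3)*(10 - 4)) = -8*(-19) = 152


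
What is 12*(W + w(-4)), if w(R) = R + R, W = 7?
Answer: -12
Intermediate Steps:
w(R) = 2*R
12*(W + w(-4)) = 12*(7 + 2*(-4)) = 12*(7 - 8) = 12*(-1) = -12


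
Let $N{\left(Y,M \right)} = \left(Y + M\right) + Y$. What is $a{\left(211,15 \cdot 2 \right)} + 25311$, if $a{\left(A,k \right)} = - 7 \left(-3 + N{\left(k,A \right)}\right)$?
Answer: $23435$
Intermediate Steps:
$N{\left(Y,M \right)} = M + 2 Y$ ($N{\left(Y,M \right)} = \left(M + Y\right) + Y = M + 2 Y$)
$a{\left(A,k \right)} = 21 - 14 k - 7 A$ ($a{\left(A,k \right)} = - 7 \left(-3 + \left(A + 2 k\right)\right) = - 7 \left(-3 + A + 2 k\right) = 21 - 14 k - 7 A$)
$a{\left(211,15 \cdot 2 \right)} + 25311 = \left(21 - 14 \cdot 15 \cdot 2 - 1477\right) + 25311 = \left(21 - 420 - 1477\right) + 25311 = -1876 + 25311 = 23435$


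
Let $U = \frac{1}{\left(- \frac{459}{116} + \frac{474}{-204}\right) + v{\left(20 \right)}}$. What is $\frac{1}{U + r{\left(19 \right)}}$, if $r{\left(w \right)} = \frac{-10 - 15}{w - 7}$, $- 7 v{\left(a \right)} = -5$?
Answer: $- \frac{922020}{2086523} \approx -0.44189$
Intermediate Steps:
$v{\left(a \right)} = \frac{5}{7}$ ($v{\left(a \right)} = \left(- \frac{1}{7}\right) \left(-5\right) = \frac{5}{7}$)
$U = - \frac{13804}{76835}$ ($U = \frac{1}{\left(- \frac{459}{116} + \frac{474}{-204}\right) + \frac{5}{7}} = \frac{1}{\left(\left(-459\right) \frac{1}{116} + 474 \left(- \frac{1}{204}\right)\right) + \frac{5}{7}} = \frac{1}{\left(- \frac{459}{116} - \frac{79}{34}\right) + \frac{5}{7}} = \frac{1}{- \frac{12385}{1972} + \frac{5}{7}} = \frac{1}{- \frac{76835}{13804}} = - \frac{13804}{76835} \approx -0.17966$)
$r{\left(w \right)} = - \frac{25}{-7 + w}$
$\frac{1}{U + r{\left(19 \right)}} = \frac{1}{- \frac{13804}{76835} - \frac{25}{-7 + 19}} = \frac{1}{- \frac{13804}{76835} - \frac{25}{12}} = \frac{1}{- \frac{2086523}{922020}} = - \frac{922020}{2086523}$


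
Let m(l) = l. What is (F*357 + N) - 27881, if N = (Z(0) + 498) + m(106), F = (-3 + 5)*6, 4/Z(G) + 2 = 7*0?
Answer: -22995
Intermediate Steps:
Z(G) = -2 (Z(G) = 4/(-2 + 7*0) = 4/(-2 + 0) = 4/(-2) = 4*(-½) = -2)
F = 12 (F = 2*6 = 12)
N = 602 (N = (-2 + 498) + 106 = 496 + 106 = 602)
(F*357 + N) - 27881 = (12*357 + 602) - 27881 = (4284 + 602) - 27881 = 4886 - 27881 = -22995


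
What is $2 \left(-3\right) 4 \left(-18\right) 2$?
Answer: $864$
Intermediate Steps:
$2 \left(-3\right) 4 \left(-18\right) 2 = \left(-6\right) 4 \left(-18\right) 2 = \left(-24\right) \left(-18\right) 2 = 432 \cdot 2 = 864$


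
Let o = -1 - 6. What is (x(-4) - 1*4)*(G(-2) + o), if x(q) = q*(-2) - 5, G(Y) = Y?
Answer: 9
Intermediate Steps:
x(q) = -5 - 2*q (x(q) = -2*q - 5 = -5 - 2*q)
o = -7
(x(-4) - 1*4)*(G(-2) + o) = ((-5 - 2*(-4)) - 1*4)*(-2 - 7) = ((-5 + 8) - 4)*(-9) = (3 - 4)*(-9) = -1*(-9) = 9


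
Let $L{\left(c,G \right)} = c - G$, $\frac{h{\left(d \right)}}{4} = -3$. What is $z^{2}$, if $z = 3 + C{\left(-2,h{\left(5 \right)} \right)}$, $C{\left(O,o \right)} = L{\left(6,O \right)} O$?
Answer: $169$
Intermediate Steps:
$h{\left(d \right)} = -12$ ($h{\left(d \right)} = 4 \left(-3\right) = -12$)
$C{\left(O,o \right)} = O \left(6 - O\right)$ ($C{\left(O,o \right)} = \left(6 - O\right) O = O \left(6 - O\right)$)
$z = -13$ ($z = 3 - 2 \left(6 - -2\right) = 3 - 2 \left(6 + 2\right) = 3 - 16 = -13$)
$z^{2} = \left(-13\right)^{2} = 169$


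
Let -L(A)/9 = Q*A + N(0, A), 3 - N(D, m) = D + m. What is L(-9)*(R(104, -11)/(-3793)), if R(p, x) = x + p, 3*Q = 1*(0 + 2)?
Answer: 5022/3793 ≈ 1.3240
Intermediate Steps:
N(D, m) = 3 - D - m (N(D, m) = 3 - (D + m) = 3 + (-D - m) = 3 - D - m)
Q = ⅔ (Q = (1*(0 + 2))/3 = (1*2)/3 = (⅓)*2 = ⅔ ≈ 0.66667)
L(A) = -27 + 3*A (L(A) = -9*(2*A/3 + (3 - 1*0 - A)) = -9*(2*A/3 + (3 + 0 - A)) = -9*(2*A/3 + (3 - A)) = -9*(3 - A/3) = -27 + 3*A)
R(p, x) = p + x
L(-9)*(R(104, -11)/(-3793)) = (-27 + 3*(-9))*((104 - 11)/(-3793)) = (-27 - 27)*(93*(-1/3793)) = -54*(-93/3793) = 5022/3793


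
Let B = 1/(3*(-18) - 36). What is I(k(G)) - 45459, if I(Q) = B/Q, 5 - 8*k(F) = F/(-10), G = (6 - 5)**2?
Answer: -20865689/459 ≈ -45459.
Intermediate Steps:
G = 1 (G = 1**2 = 1)
B = -1/90 (B = 1/(-54 - 36) = 1/(-90) = -1/90 ≈ -0.011111)
k(F) = 5/8 + F/80 (k(F) = 5/8 - F/(8*(-10)) = 5/8 - F*(-1)/(8*10) = 5/8 - (-1)*F/80 = 5/8 + F/80)
I(Q) = -1/(90*Q)
I(k(G)) - 45459 = -1/(90*(5/8 + (1/80)*1)) - 45459 = -1/(90*(5/8 + 1/80)) - 45459 = -1/(90*51/80) - 45459 = -1/90*80/51 - 45459 = -8/459 - 45459 = -20865689/459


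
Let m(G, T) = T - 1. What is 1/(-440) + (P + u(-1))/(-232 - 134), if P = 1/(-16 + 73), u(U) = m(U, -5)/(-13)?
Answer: -213703/59665320 ≈ -0.0035817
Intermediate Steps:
m(G, T) = -1 + T
u(U) = 6/13 (u(U) = (-1 - 5)/(-13) = -6*(-1/13) = 6/13)
P = 1/57 ≈ 0.017544
1/(-440) + (P + u(-1))/(-232 - 134) = 1/(-440) + (1/57 + 6/13)/(-232 - 134) = -1/440 + (355/741)/(-366) = -1/440 + (355/741)*(-1/366) = -1/440 - 355/271206 = -213703/59665320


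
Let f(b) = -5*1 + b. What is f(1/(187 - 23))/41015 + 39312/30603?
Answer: 6779629017/5278201420 ≈ 1.2845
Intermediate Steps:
f(b) = -5 + b
f(1/(187 - 23))/41015 + 39312/30603 = (-5 + 1/(187 - 23))/41015 + 39312/30603 = (-5 + 1/164)*(1/41015) + 39312*(1/30603) = (-5 + 1/164)*(1/41015) + 13104/10201 = -819/164*1/41015 + 13104/10201 = -63/517420 + 13104/10201 = 6779629017/5278201420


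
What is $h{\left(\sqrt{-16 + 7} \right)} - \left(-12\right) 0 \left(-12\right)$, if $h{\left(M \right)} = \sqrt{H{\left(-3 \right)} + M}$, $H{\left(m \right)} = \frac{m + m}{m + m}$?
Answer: $\sqrt{1 + 3 i} \approx 1.4426 + 1.0398 i$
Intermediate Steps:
$H{\left(m \right)} = 1$ ($H{\left(m \right)} = \frac{2 m}{2 m} = 2 m \frac{1}{2 m} = 1$)
$h{\left(M \right)} = \sqrt{1 + M}$
$h{\left(\sqrt{-16 + 7} \right)} - \left(-12\right) 0 \left(-12\right) = \sqrt{1 + \sqrt{-16 + 7}} - \left(-12\right) 0 \left(-12\right) = \sqrt{1 + \sqrt{-9}} - 0 \left(-12\right) = \sqrt{1 + 3 i} - 0 = \sqrt{1 + 3 i} + 0 = \sqrt{1 + 3 i}$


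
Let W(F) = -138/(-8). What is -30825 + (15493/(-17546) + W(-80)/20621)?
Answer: -22306598825869/723632132 ≈ -30826.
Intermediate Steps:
W(F) = 69/4 (W(F) = -138*(-⅛) = 69/4)
-30825 + (15493/(-17546) + W(-80)/20621) = -30825 + (15493/(-17546) + (69/4)/20621) = -30825 + (15493*(-1/17546) + (69/4)*(1/20621)) = -30825 + (-15493/17546 + 69/82484) = -30825 - 638356969/723632132 = -22306598825869/723632132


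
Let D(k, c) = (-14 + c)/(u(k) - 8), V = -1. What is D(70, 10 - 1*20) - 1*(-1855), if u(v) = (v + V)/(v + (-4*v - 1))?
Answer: 3264299/1757 ≈ 1857.9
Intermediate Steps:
u(v) = (-1 + v)/(-1 - 3*v) (u(v) = (v - 1)/(v + (-4*v - 1)) = (-1 + v)/(v + (-1 - 4*v)) = (-1 + v)/(-1 - 3*v))
D(k, c) = (-14 + c)/(-8 + (1 - k)/(1 + 3*k)) (D(k, c) = (-14 + c)/((1 - k)/(1 + 3*k) - 8) = (-14 + c)/(-8 + (1 - k)/(1 + 3*k)))
D(70, 10 - 1*20) - 1*(-1855) = -(1 + 3*70)*(-14 + (10 - 1*20))/(7 + 25*70) - 1*(-1855) = -(1 + 210)*(-14 + (10 - 20))/(7 + 1750) + 1855 = -1*211*(-14 - 10)/1757 + 1855 = -1*1/1757*211*(-24) + 1855 = 5064/1757 + 1855 = 3264299/1757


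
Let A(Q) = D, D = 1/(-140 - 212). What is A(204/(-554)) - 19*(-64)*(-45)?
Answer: -19261441/352 ≈ -54720.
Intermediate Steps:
D = -1/352 (D = 1/(-352) = -1/352 ≈ -0.0028409)
A(Q) = -1/352
A(204/(-554)) - 19*(-64)*(-45) = -1/352 - 19*(-64)*(-45) = -1/352 - (-1216)*(-45) = -1/352 - 1*54720 = -1/352 - 54720 = -19261441/352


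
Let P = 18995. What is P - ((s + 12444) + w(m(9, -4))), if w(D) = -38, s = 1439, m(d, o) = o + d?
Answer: 5150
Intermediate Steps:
m(d, o) = d + o
P - ((s + 12444) + w(m(9, -4))) = 18995 - ((1439 + 12444) - 38) = 18995 - (13883 - 38) = 18995 - 1*13845 = 18995 - 13845 = 5150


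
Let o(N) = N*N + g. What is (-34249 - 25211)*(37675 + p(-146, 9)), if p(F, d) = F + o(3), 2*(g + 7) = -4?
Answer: -2231474340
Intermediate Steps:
g = -9 (g = -7 + (1/2)*(-4) = -7 - 2 = -9)
o(N) = -9 + N**2 (o(N) = N*N - 9 = N**2 - 9 = -9 + N**2)
p(F, d) = F (p(F, d) = F + (-9 + 3**2) = F + (-9 + 9) = F + 0 = F)
(-34249 - 25211)*(37675 + p(-146, 9)) = (-34249 - 25211)*(37675 - 146) = -59460*37529 = -2231474340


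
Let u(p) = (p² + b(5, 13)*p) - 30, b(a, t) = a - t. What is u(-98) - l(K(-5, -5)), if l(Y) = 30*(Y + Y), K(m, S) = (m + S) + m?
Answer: 11258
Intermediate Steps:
K(m, S) = S + 2*m (K(m, S) = (S + m) + m = S + 2*m)
u(p) = -30 + p² - 8*p (u(p) = (p² + (5 - 1*13)*p) - 30 = (p² + (5 - 13)*p) - 30 = (p² - 8*p) - 30 = -30 + p² - 8*p)
l(Y) = 60*Y (l(Y) = 30*(2*Y) = 60*Y)
u(-98) - l(K(-5, -5)) = (-30 + (-98)² - 8*(-98)) - 60*(-5 + 2*(-5)) = (-30 + 9604 + 784) - 60*(-5 - 10) = 10358 - 60*(-15) = 10358 - 1*(-900) = 10358 + 900 = 11258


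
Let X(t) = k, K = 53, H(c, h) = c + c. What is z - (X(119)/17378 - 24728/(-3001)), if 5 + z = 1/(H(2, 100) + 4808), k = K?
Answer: -1661651663873/125476215468 ≈ -13.243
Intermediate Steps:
H(c, h) = 2*c
k = 53
z = -24059/4812 (z = -5 + 1/(2*2 + 4808) = -5 + 1/(4 + 4808) = -5 + 1/4812 = -24059/4812 ≈ -4.9998)
X(t) = 53
z - (X(119)/17378 - 24728/(-3001)) = -24059/4812 - (53/17378 - 24728/(-3001)) = -24059/4812 - (53*(1/17378) - 24728*(-1/3001)) = -24059/4812 - (53/17378 + 24728/3001) = -24059/4812 - 1*429882237/52151378 = -24059/4812 - 429882237/52151378 = -1661651663873/125476215468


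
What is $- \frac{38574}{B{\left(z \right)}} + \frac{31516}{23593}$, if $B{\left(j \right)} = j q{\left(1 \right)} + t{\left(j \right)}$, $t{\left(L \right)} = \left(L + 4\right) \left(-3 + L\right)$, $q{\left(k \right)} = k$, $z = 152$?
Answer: $- \frac{86364023}{275990914} \approx -0.31292$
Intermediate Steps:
$t{\left(L \right)} = \left(-3 + L\right) \left(4 + L\right)$ ($t{\left(L \right)} = \left(4 + L\right) \left(-3 + L\right) = \left(-3 + L\right) \left(4 + L\right)$)
$B{\left(j \right)} = -12 + j^{2} + 2 j$ ($B{\left(j \right)} = j 1 + \left(-12 + j + j^{2}\right) = j + \left(-12 + j + j^{2}\right) = -12 + j^{2} + 2 j$)
$- \frac{38574}{B{\left(z \right)}} + \frac{31516}{23593} = - \frac{38574}{-12 + 152^{2} + 2 \cdot 152} + \frac{31516}{23593} = - \frac{38574}{-12 + 23104 + 304} + 31516 \cdot \frac{1}{23593} = - \frac{38574}{23396} + \frac{31516}{23593} = \left(-38574\right) \frac{1}{23396} + \frac{31516}{23593} = - \frac{19287}{11698} + \frac{31516}{23593} = - \frac{86364023}{275990914}$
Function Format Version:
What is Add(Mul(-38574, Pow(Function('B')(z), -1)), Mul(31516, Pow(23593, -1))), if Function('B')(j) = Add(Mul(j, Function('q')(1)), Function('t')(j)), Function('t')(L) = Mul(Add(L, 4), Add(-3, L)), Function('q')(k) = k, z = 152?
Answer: Rational(-86364023, 275990914) ≈ -0.31292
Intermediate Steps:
Function('t')(L) = Mul(Add(-3, L), Add(4, L)) (Function('t')(L) = Mul(Add(4, L), Add(-3, L)) = Mul(Add(-3, L), Add(4, L)))
Function('B')(j) = Add(-12, Pow(j, 2), Mul(2, j)) (Function('B')(j) = Add(Mul(j, 1), Add(-12, j, Pow(j, 2))) = Add(j, Add(-12, j, Pow(j, 2))) = Add(-12, Pow(j, 2), Mul(2, j)))
Add(Mul(-38574, Pow(Function('B')(z), -1)), Mul(31516, Pow(23593, -1))) = Add(Mul(-38574, Pow(Add(-12, Pow(152, 2), Mul(2, 152)), -1)), Mul(31516, Pow(23593, -1))) = Add(Mul(-38574, Pow(Add(-12, 23104, 304), -1)), Mul(31516, Rational(1, 23593))) = Add(Mul(-38574, Pow(23396, -1)), Rational(31516, 23593)) = Add(Mul(-38574, Rational(1, 23396)), Rational(31516, 23593)) = Add(Rational(-19287, 11698), Rational(31516, 23593)) = Rational(-86364023, 275990914)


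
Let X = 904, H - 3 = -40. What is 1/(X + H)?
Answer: 1/867 ≈ 0.0011534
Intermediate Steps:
H = -37 (H = 3 - 40 = -37)
1/(X + H) = 1/(904 - 37) = 1/867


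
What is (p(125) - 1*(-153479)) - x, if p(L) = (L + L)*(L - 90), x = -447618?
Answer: 609847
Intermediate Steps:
p(L) = 2*L*(-90 + L) (p(L) = (2*L)*(-90 + L) = 2*L*(-90 + L))
(p(125) - 1*(-153479)) - x = (2*125*(-90 + 125) - 1*(-153479)) - 1*(-447618) = (2*125*35 + 153479) + 447618 = (8750 + 153479) + 447618 = 162229 + 447618 = 609847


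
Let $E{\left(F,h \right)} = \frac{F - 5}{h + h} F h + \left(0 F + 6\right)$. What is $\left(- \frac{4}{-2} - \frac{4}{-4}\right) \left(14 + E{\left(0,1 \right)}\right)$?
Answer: $60$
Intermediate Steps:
$E{\left(F,h \right)} = 6 + \frac{F \left(-5 + F\right)}{2}$ ($E{\left(F,h \right)} = \frac{-5 + F}{2 h} F h + \left(0 + 6\right) = \left(-5 + F\right) \frac{1}{2 h} F h + 6 = \frac{-5 + F}{2 h} F h + 6 = \frac{F \left(-5 + F\right)}{2 h} h + 6 = \frac{F \left(-5 + F\right)}{2} + 6 = 6 + \frac{F \left(-5 + F\right)}{2}$)
$\left(- \frac{4}{-2} - \frac{4}{-4}\right) \left(14 + E{\left(0,1 \right)}\right) = \left(- \frac{4}{-2} - \frac{4}{-4}\right) \left(14 + \left(6 + \frac{0^{2}}{2} - 0\right)\right) = \left(\left(-4\right) \left(- \frac{1}{2}\right) - -1\right) \left(14 + \left(6 + \frac{1}{2} \cdot 0 + 0\right)\right) = \left(2 + 1\right) \left(14 + \left(6 + 0 + 0\right)\right) = 3 \left(14 + 6\right) = 3 \cdot 20 = 60$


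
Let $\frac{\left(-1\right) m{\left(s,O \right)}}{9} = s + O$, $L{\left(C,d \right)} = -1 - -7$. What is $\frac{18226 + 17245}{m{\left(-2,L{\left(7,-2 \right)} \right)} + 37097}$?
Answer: $\frac{35471}{37061} \approx 0.9571$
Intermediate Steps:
$L{\left(C,d \right)} = 6$ ($L{\left(C,d \right)} = -1 + 7 = 6$)
$m{\left(s,O \right)} = - 9 O - 9 s$ ($m{\left(s,O \right)} = - 9 \left(s + O\right) = - 9 \left(O + s\right) = - 9 O - 9 s$)
$\frac{18226 + 17245}{m{\left(-2,L{\left(7,-2 \right)} \right)} + 37097} = \frac{18226 + 17245}{\left(\left(-9\right) 6 - -18\right) + 37097} = \frac{35471}{\left(-54 + 18\right) + 37097} = \frac{35471}{-36 + 37097} = \frac{35471}{37061}$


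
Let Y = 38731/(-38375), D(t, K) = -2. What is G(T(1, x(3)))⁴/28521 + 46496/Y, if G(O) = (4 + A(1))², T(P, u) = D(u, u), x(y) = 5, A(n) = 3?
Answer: -50666287456469/1104646851 ≈ -45867.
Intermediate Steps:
Y = -38731/38375 (Y = 38731*(-1/38375) = -38731/38375 ≈ -1.0093)
T(P, u) = -2
G(O) = 49 (G(O) = (4 + 3)² = 7² = 49)
G(T(1, x(3)))⁴/28521 + 46496/Y = 49⁴/28521 + 46496/(-38731/38375) = 5764801*(1/28521) + 46496*(-38375/38731) = 5764801/28521 - 1784284000/38731 = -50666287456469/1104646851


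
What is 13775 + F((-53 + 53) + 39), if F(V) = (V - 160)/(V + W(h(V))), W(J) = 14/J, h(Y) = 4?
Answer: 1170633/85 ≈ 13772.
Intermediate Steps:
F(V) = (-160 + V)/(7/2 + V) (F(V) = (V - 160)/(V + 14/4) = (-160 + V)/(V + 14*(¼)) = (-160 + V)/(V + 7/2) = (-160 + V)/(7/2 + V))
13775 + F((-53 + 53) + 39) = 13775 + 2*(-160 + ((-53 + 53) + 39))/(7 + 2*((-53 + 53) + 39)) = 13775 + 2*(-160 + (0 + 39))/(7 + 2*(0 + 39)) = 13775 + 2*(-160 + 39)/(7 + 2*39) = 13775 + 2*(-121)/(7 + 78) = 13775 + 2*(-121)/85 = 13775 + 2*(1/85)*(-121) = 13775 - 242/85 = 1170633/85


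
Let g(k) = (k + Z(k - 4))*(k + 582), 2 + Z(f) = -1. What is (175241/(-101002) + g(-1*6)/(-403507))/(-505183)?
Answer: 6380670529/1871703658603142 ≈ 3.4090e-6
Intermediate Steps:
Z(f) = -3 (Z(f) = -2 - 1 = -3)
g(k) = (-3 + k)*(582 + k) (g(k) = (k - 3)*(k + 582) = (-3 + k)*(582 + k))
(175241/(-101002) + g(-1*6)/(-403507))/(-505183) = (175241/(-101002) + (-1746 + (-1*6)² + 579*(-1*6))/(-403507))/(-505183) = (175241*(-1/101002) + (-1746 + (-6)² + 579*(-6))*(-1/403507))*(-1/505183) = (-15931/9182 + (-1746 + 36 - 3474)*(-1/403507))*(-1/505183) = (-15931/9182 - 5184*(-1/403507))*(-1/505183) = (-15931/9182 + 5184/403507)*(-1/505183) = -6380670529/3705001274*(-1/505183) = 6380670529/1871703658603142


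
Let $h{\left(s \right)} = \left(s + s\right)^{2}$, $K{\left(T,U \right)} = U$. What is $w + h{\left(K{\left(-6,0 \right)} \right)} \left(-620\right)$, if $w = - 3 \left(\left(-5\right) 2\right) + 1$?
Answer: $31$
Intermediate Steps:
$h{\left(s \right)} = 4 s^{2}$ ($h{\left(s \right)} = \left(2 s\right)^{2} = 4 s^{2}$)
$w = 31$ ($w = \left(-3\right) \left(-10\right) + 1 = 30 + 1 = 31$)
$w + h{\left(K{\left(-6,0 \right)} \right)} \left(-620\right) = 31 + 4 \cdot 0^{2} \left(-620\right) = 31 + 4 \cdot 0 \left(-620\right) = 31 + 0 \left(-620\right) = 31 + 0 = 31$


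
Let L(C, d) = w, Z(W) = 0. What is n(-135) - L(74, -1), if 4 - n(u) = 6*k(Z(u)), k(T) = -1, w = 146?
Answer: -136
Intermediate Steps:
L(C, d) = 146
n(u) = 10 (n(u) = 4 - 6*(-1) = 4 - 1*(-6) = 4 + 6 = 10)
n(-135) - L(74, -1) = 10 - 1*146 = 10 - 146 = -136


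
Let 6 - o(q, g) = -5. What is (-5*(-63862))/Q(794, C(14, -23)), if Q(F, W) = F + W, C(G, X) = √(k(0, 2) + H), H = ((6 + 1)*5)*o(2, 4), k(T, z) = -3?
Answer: 126766070/315027 - 159655*√382/315027 ≈ 392.49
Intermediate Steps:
o(q, g) = 11 (o(q, g) = 6 - 1*(-5) = 6 + 5 = 11)
H = 385 (H = ((6 + 1)*5)*11 = (7*5)*11 = 35*11 = 385)
C(G, X) = √382 (C(G, X) = √(-3 + 385) = √382)
(-5*(-63862))/Q(794, C(14, -23)) = (-5*(-63862))/(794 + √382) = 319310/(794 + √382)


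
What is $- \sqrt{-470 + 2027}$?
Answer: $- 3 \sqrt{173} \approx -39.459$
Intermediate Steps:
$- \sqrt{-470 + 2027} = - \sqrt{1557} = - 3 \sqrt{173}$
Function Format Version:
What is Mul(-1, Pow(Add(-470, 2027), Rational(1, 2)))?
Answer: Mul(-3, Pow(173, Rational(1, 2))) ≈ -39.459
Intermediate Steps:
Mul(-1, Pow(Add(-470, 2027), Rational(1, 2))) = Mul(-1, Pow(1557, Rational(1, 2))) = Mul(-1, Mul(3, Pow(173, Rational(1, 2)))) = Mul(-3, Pow(173, Rational(1, 2)))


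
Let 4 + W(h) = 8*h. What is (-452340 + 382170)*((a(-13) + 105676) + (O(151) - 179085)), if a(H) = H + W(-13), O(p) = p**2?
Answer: 3559653930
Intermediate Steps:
W(h) = -4 + 8*h
a(H) = -108 + H (a(H) = H + (-4 + 8*(-13)) = H + (-4 - 104) = H - 108 = -108 + H)
(-452340 + 382170)*((a(-13) + 105676) + (O(151) - 179085)) = (-452340 + 382170)*(((-108 - 13) + 105676) + (151**2 - 179085)) = -70170*((-121 + 105676) + (22801 - 179085)) = -70170*(105555 - 156284) = -70170*(-50729) = 3559653930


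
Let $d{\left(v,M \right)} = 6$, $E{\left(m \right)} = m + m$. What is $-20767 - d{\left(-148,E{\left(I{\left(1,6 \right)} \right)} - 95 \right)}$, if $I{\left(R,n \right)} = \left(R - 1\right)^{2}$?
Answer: $-20773$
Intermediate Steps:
$I{\left(R,n \right)} = \left(-1 + R\right)^{2}$
$E{\left(m \right)} = 2 m$
$-20767 - d{\left(-148,E{\left(I{\left(1,6 \right)} \right)} - 95 \right)} = -20767 - 6 = -20773$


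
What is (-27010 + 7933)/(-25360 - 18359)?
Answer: 6359/14573 ≈ 0.43635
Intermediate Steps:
(-27010 + 7933)/(-25360 - 18359) = -19077/(-43719) = -19077*(-1/43719) = 6359/14573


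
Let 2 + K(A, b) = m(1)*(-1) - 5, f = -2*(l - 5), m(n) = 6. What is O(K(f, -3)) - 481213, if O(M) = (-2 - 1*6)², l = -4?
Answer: -481149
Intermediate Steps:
f = 18 (f = -2*(-4 - 5) = -2*(-9) = 18)
K(A, b) = -13 (K(A, b) = -2 + (6*(-1) - 5) = -2 + (-6 - 5) = -2 - 11 = -13)
O(M) = 64 (O(M) = (-2 - 6)² = (-8)² = 64)
O(K(f, -3)) - 481213 = 64 - 481213 = -481149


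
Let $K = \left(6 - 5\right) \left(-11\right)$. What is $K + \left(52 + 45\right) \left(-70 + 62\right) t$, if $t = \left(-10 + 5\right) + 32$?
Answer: $-20963$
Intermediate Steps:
$K = -11$ ($K = \left(6 - 5\right) \left(-11\right) = 1 \left(-11\right) = -11$)
$t = 27$ ($t = -5 + 32 = 27$)
$K + \left(52 + 45\right) \left(-70 + 62\right) t = -11 + \left(52 + 45\right) \left(-70 + 62\right) 27 = -11 + 97 \left(-8\right) 27 = -11 - 20952 = -20963$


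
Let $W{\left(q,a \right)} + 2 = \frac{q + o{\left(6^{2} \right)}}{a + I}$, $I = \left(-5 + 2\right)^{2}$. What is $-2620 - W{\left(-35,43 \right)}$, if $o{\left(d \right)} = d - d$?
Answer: $- \frac{136101}{52} \approx -2617.3$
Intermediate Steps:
$I = 9$ ($I = \left(-3\right)^{2} = 9$)
$o{\left(d \right)} = 0$
$W{\left(q,a \right)} = -2 + \frac{q}{9 + a}$ ($W{\left(q,a \right)} = -2 + \frac{q + 0}{a + 9} = -2 + \frac{q}{9 + a}$)
$-2620 - W{\left(-35,43 \right)} = -2620 - \frac{-18 - 35 - 86}{9 + 43} = -2620 - \frac{-18 - 35 - 86}{52} = -2620 - \frac{1}{52} \left(-139\right) = -2620 - - \frac{139}{52} = -2620 + \frac{139}{52} = - \frac{136101}{52}$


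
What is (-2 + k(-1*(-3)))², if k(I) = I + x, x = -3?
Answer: 4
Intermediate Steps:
k(I) = -3 + I (k(I) = I - 3 = -3 + I)
(-2 + k(-1*(-3)))² = (-2 + (-3 - 1*(-3)))² = (-2 + (-3 + 3))² = (-2 + 0)² = (-2)² = 4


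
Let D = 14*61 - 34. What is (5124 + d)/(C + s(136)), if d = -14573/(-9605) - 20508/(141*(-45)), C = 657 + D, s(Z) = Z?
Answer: 4167534559/1310696379 ≈ 3.1796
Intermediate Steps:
D = 820 (D = 854 - 34 = 820)
C = 1477 (C = 657 + 820 = 1477)
d = 3859267/812583 (d = -14573*(-1/9605) - 20508/(-6345) = 14573/9605 - 20508*(-1/6345) = 14573/9605 + 6836/2115 = 3859267/812583 ≈ 4.7494)
(5124 + d)/(C + s(136)) = (5124 + 3859267/812583)/(1477 + 136) = (4167534559/812583)/1613 = (4167534559/812583)*(1/1613) = 4167534559/1310696379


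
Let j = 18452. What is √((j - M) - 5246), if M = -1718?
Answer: 2*√3731 ≈ 122.16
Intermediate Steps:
√((j - M) - 5246) = √((18452 - 1*(-1718)) - 5246) = √((18452 + 1718) - 5246) = √(20170 - 5246) = √14924 = 2*√3731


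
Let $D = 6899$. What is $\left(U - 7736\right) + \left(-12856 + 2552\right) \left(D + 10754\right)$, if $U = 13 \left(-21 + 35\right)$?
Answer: $-181904066$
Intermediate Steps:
$U = 182$ ($U = 13 \cdot 14 = 182$)
$\left(U - 7736\right) + \left(-12856 + 2552\right) \left(D + 10754\right) = \left(182 - 7736\right) + \left(-12856 + 2552\right) \left(6899 + 10754\right) = -7554 - 181896512 = -181904066$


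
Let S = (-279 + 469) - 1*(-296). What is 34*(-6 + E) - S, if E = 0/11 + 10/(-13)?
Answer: -9310/13 ≈ -716.15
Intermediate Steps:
E = -10/13 (E = 0*(1/11) + 10*(-1/13) = 0 - 10/13 = -10/13 ≈ -0.76923)
S = 486 (S = 190 + 296 = 486)
34*(-6 + E) - S = 34*(-6 - 10/13) - 1*486 = 34*(-88/13) - 486 = -2992/13 - 486 = -9310/13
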